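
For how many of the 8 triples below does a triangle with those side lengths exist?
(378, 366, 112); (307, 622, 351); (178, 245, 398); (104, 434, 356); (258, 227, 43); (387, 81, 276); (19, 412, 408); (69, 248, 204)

(112,366,378): 112+366 > 378 → valid
(307,351,622): 307+351 > 622 → valid
(178,245,398): 178+245 > 398 → valid
(104,356,434): 104+356 > 434 → valid
(43,227,258): 43+227 > 258 → valid
(81,276,387): 81+276 ≤ 387 → not valid
(19,408,412): 19+408 > 412 → valid
(69,204,248): 69+204 > 248 → valid
7 of the 8 triples form a triangle.

7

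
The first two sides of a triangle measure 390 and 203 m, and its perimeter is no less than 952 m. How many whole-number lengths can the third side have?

234

Triangle inequality: 187 < x < 593. Perimeter ≥ 952 gives x ≥ 952 − 390 − 203 = 359.
So 359 ≤ x < 593; integers 359 through 592: 234 values.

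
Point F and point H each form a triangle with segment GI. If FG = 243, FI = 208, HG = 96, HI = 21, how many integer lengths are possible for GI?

From triangle FGI: 35 < GI < 451.
From triangle HGI: 75 < GI < 117.
Intersection: 75 < GI < 117, so integers 76 through 116: 41 values.

41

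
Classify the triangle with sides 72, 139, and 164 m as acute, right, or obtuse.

Compare the square of the longest side to the sum of squares of the other two: 72² + 139² = 24505 < 26896 = 164².

obtuse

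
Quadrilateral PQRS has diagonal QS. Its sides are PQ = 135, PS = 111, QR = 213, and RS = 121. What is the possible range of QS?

92 < QS < 246

From triangle PQS: |135 − 111| < QS < 135 + 111, i.e. 24 < QS < 246.
From triangle RQS: 92 < QS < 334.
Both must hold, so QS lies in the intersection.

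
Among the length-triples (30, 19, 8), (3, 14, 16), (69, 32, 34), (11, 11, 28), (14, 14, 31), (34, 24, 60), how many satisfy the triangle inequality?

(8,19,30): 8+19 ≤ 30 → not valid
(3,14,16): 3+14 > 16 → valid
(32,34,69): 32+34 ≤ 69 → not valid
(11,11,28): 11+11 ≤ 28 → not valid
(14,14,31): 14+14 ≤ 31 → not valid
(24,34,60): 24+34 ≤ 60 → not valid
1 of the 6 triples forms a triangle.

1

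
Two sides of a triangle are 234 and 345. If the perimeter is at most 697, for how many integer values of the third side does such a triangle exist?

7

Triangle inequality: 111 < x < 579. Perimeter ≤ 697 gives x ≤ 697 − 234 − 345 = 118.
So 111 < x ≤ 118; integers 112 through 118: 7 values.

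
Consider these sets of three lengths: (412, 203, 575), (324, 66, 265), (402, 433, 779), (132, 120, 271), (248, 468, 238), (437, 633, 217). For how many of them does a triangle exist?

5

(203,412,575): 203+412 > 575 → valid
(66,265,324): 66+265 > 324 → valid
(402,433,779): 402+433 > 779 → valid
(120,132,271): 120+132 ≤ 271 → not valid
(238,248,468): 238+248 > 468 → valid
(217,437,633): 217+437 > 633 → valid
5 of the 6 triples form a triangle.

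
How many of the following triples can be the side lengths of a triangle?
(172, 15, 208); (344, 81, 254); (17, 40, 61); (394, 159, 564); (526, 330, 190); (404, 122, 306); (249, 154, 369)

2

(15,172,208): 15+172 ≤ 208 → not valid
(81,254,344): 81+254 ≤ 344 → not valid
(17,40,61): 17+40 ≤ 61 → not valid
(159,394,564): 159+394 ≤ 564 → not valid
(190,330,526): 190+330 ≤ 526 → not valid
(122,306,404): 122+306 > 404 → valid
(154,249,369): 154+249 > 369 → valid
2 of the 7 triples form a triangle.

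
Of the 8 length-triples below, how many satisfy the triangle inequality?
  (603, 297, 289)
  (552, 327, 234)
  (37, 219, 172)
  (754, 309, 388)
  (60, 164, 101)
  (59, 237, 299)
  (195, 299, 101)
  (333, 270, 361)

(289,297,603): 289+297 ≤ 603 → not valid
(234,327,552): 234+327 > 552 → valid
(37,172,219): 37+172 ≤ 219 → not valid
(309,388,754): 309+388 ≤ 754 → not valid
(60,101,164): 60+101 ≤ 164 → not valid
(59,237,299): 59+237 ≤ 299 → not valid
(101,195,299): 101+195 ≤ 299 → not valid
(270,333,361): 270+333 > 361 → valid
2 of the 8 triples form a triangle.

2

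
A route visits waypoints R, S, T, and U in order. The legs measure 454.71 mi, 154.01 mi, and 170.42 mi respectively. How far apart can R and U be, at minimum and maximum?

The maximum is all hops collinear in one direction: 454.71 + 154.01 + 170.42 = 779.14.
The longest hop is 454.71; the others sum to 324.43. Folding the others back against it leaves at least 454.71 − 324.43 = 130.28.

130.28 ≤ RU ≤ 779.14 mi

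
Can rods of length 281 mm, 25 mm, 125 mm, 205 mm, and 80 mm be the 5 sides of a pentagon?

A pentagon exists iff every side is shorter than the sum of the others — equivalently, the longest side is less than the sum of the rest.
Longest side 281 < 435 (sum of the remaining 4), so yes.

Yes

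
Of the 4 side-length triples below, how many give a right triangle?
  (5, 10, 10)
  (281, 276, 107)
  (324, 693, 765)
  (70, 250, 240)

(5,10,10): 5²+10² = 125 > 100 = 10² → acute
(281,276,107): 107²+276² = 87625 > 78961 = 281² → acute
(324,693,765): 324²+693² = 585225 = 765² → right
(70,250,240): 70²+240² = 62500 = 250² → right
2 of the 4 are right.

2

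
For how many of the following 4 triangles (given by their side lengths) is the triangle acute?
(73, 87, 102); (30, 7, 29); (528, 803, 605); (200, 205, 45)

(73,87,102): 73²+87² = 12898 > 10404 = 102² → acute
(30,7,29): 7²+29² = 890 < 900 = 30² → obtuse
(528,803,605): 528²+605² = 644809 = 803² → right
(200,205,45): 45²+200² = 42025 = 205² → right
1 of the 4 is acute.

1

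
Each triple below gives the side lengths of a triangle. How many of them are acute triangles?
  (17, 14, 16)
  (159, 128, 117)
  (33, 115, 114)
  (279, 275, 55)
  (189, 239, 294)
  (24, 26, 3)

(17,14,16): 14²+16² = 452 > 289 = 17² → acute
(159,128,117): 117²+128² = 30073 > 25281 = 159² → acute
(33,115,114): 33²+114² = 14085 > 13225 = 115² → acute
(279,275,55): 55²+275² = 78650 > 77841 = 279² → acute
(189,239,294): 189²+239² = 92842 > 86436 = 294² → acute
(24,26,3): 3²+24² = 585 < 676 = 26² → obtuse
5 of the 6 are acute.

5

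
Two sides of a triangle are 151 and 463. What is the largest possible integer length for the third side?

613

The third side must be strictly less than 151 + 463 = 614.
The largest integer below 614 is 613.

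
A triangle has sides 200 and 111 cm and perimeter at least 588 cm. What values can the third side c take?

277 ≤ c < 311 cm

Triangle inequality alone gives 89 < c < 311.
The perimeter condition gives c ≥ 588 − 200 − 111 = 277.
Intersecting the two: 277 ≤ c < 311.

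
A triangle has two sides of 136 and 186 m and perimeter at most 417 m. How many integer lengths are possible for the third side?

Triangle inequality: 50 < x < 322. Perimeter ≤ 417 gives x ≤ 417 − 136 − 186 = 95.
So 50 < x ≤ 95; integers 51 through 95: 45 values.

45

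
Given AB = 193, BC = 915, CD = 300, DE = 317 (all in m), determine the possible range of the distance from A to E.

105 ≤ AE ≤ 1725 m

The maximum is all hops collinear in one direction: 193 + 915 + 300 + 317 = 1725.
The longest hop is 915; the others sum to 810. Folding the others back against it leaves at least 915 − 810 = 105.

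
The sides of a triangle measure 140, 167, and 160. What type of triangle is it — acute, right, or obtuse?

acute

Compare the square of the longest side to the sum of squares of the other two: 140² + 160² = 45200 > 27889 = 167².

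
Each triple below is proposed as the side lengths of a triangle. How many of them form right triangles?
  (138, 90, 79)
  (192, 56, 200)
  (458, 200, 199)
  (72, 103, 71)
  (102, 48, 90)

2

(138,90,79): 79²+90² = 14341 < 19044 = 138² → obtuse
(192,56,200): 56²+192² = 40000 = 200² → right
(458,200,199): 199+200 ≤ 458, not a triangle
(72,103,71): 71²+72² = 10225 < 10609 = 103² → obtuse
(102,48,90): 48²+90² = 10404 = 102² → right
2 of the 5 are right.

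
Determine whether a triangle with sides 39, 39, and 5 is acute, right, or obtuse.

Compare the square of the longest side to the sum of squares of the other two: 5² + 39² = 1546 > 1521 = 39².

acute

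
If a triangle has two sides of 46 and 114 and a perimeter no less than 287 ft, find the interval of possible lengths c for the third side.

Triangle inequality alone gives 68 < c < 160.
The perimeter condition gives c ≥ 287 − 46 − 114 = 127.
Intersecting the two: 127 ≤ c < 160.

127 ≤ c < 160 ft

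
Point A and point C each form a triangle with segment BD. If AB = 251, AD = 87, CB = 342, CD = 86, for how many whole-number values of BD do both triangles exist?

From triangle ABD: 164 < BD < 338.
From triangle CBD: 256 < BD < 428.
Intersection: 256 < BD < 338, so integers 257 through 337: 81 values.

81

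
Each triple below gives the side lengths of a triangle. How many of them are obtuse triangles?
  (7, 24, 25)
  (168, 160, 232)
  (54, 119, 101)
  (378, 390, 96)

1

(7,24,25): 7²+24² = 625 = 25² → right
(168,160,232): 160²+168² = 53824 = 232² → right
(54,119,101): 54²+101² = 13117 < 14161 = 119² → obtuse
(378,390,96): 96²+378² = 152100 = 390² → right
1 of the 4 is obtuse.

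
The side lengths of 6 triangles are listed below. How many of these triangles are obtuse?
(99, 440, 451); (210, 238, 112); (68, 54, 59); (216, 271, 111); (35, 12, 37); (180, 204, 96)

1

(99,440,451): 99²+440² = 203401 = 451² → right
(210,238,112): 112²+210² = 56644 = 238² → right
(68,54,59): 54²+59² = 6397 > 4624 = 68² → acute
(216,271,111): 111²+216² = 58977 < 73441 = 271² → obtuse
(35,12,37): 12²+35² = 1369 = 37² → right
(180,204,96): 96²+180² = 41616 = 204² → right
1 of the 6 is obtuse.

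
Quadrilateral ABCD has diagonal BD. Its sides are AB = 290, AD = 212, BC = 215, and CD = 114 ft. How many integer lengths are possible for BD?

From triangle ABD: 78 < BD < 502.
From triangle CBD: 101 < BD < 329.
Intersection: 101 < BD < 329, so integers 102 through 328: 227 values.

227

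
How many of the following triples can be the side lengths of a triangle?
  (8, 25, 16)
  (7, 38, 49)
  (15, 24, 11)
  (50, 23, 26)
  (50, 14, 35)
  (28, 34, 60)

2

(8,16,25): 8+16 ≤ 25 → not valid
(7,38,49): 7+38 ≤ 49 → not valid
(11,15,24): 11+15 > 24 → valid
(23,26,50): 23+26 ≤ 50 → not valid
(14,35,50): 14+35 ≤ 50 → not valid
(28,34,60): 28+34 > 60 → valid
2 of the 6 triples form a triangle.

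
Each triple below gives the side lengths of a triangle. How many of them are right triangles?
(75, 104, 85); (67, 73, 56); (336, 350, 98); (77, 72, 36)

1

(75,104,85): 75²+85² = 12850 > 10816 = 104² → acute
(67,73,56): 56²+67² = 7625 > 5329 = 73² → acute
(336,350,98): 98²+336² = 122500 = 350² → right
(77,72,36): 36²+72² = 6480 > 5929 = 77² → acute
1 of the 4 is right.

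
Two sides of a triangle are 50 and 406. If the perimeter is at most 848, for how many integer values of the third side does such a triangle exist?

36

Triangle inequality: 356 < x < 456. Perimeter ≤ 848 gives x ≤ 848 − 50 − 406 = 392.
So 356 < x ≤ 392; integers 357 through 392: 36 values.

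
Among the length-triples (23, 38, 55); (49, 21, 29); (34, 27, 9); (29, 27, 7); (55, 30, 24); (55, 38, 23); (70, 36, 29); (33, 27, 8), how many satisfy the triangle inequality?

(23,38,55): 23+38 > 55 → valid
(21,29,49): 21+29 > 49 → valid
(9,27,34): 9+27 > 34 → valid
(7,27,29): 7+27 > 29 → valid
(24,30,55): 24+30 ≤ 55 → not valid
(23,38,55): 23+38 > 55 → valid
(29,36,70): 29+36 ≤ 70 → not valid
(8,27,33): 8+27 > 33 → valid
6 of the 8 triples form a triangle.

6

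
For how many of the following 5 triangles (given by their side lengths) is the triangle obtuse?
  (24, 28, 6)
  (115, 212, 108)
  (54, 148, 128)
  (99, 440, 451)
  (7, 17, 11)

4

(24,28,6): 6²+24² = 612 < 784 = 28² → obtuse
(115,212,108): 108²+115² = 24889 < 44944 = 212² → obtuse
(54,148,128): 54²+128² = 19300 < 21904 = 148² → obtuse
(99,440,451): 99²+440² = 203401 = 451² → right
(7,17,11): 7²+11² = 170 < 289 = 17² → obtuse
4 of the 5 are obtuse.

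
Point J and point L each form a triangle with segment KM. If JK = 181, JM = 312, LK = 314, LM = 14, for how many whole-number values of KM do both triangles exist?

27

From triangle JKM: 131 < KM < 493.
From triangle LKM: 300 < KM < 328.
Intersection: 300 < KM < 328, so integers 301 through 327: 27 values.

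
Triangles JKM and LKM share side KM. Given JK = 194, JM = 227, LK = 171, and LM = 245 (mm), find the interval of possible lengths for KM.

From triangle JKM: |194 − 227| < KM < 194 + 227, i.e. 33 < KM < 421.
From triangle LKM: 74 < KM < 416.
Both must hold, so KM lies in the intersection.

74 < KM < 416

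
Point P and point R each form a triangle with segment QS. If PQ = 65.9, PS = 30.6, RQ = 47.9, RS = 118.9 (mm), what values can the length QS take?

71.0 < QS < 96.5

From triangle PQS: |65.9 − 30.6| < QS < 65.9 + 30.6, i.e. 35.3 < QS < 96.5.
From triangle RQS: 71.0 < QS < 166.8.
Both must hold, so QS lies in the intersection.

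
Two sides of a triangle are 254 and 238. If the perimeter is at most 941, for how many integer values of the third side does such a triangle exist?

433

Triangle inequality: 16 < x < 492. Perimeter ≤ 941 gives x ≤ 941 − 254 − 238 = 449.
So 16 < x ≤ 449; integers 17 through 449: 433 values.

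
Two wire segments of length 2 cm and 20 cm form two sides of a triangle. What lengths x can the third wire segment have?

18 < x < 22

By the triangle inequality, x must be less than 2 + 20 = 22 and greater than |2 − 20| = 18.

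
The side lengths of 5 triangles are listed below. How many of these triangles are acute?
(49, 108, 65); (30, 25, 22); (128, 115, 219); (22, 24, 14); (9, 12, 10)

3

(49,108,65): 49²+65² = 6626 < 11664 = 108² → obtuse
(30,25,22): 22²+25² = 1109 > 900 = 30² → acute
(128,115,219): 115²+128² = 29609 < 47961 = 219² → obtuse
(22,24,14): 14²+22² = 680 > 576 = 24² → acute
(9,12,10): 9²+10² = 181 > 144 = 12² → acute
3 of the 5 are acute.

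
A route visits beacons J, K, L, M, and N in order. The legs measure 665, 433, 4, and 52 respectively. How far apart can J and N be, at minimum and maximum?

176 ≤ JN ≤ 1154

The maximum is all hops collinear in one direction: 665 + 433 + 4 + 52 = 1154.
The longest hop is 665; the others sum to 489. Folding the others back against it leaves at least 665 − 489 = 176.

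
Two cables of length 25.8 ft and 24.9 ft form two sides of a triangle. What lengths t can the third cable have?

By the triangle inequality, t must be less than 25.8 + 24.9 = 50.7 and greater than |25.8 − 24.9| = 0.9.

0.9 < t < 50.7 (ft)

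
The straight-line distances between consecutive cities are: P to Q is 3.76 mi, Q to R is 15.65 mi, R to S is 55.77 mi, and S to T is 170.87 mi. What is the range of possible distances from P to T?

The maximum is all hops collinear in one direction: 3.76 + 15.65 + 55.77 + 170.87 = 246.05.
The longest hop is 170.87; the others sum to 75.18. Folding the others back against it leaves at least 170.87 − 75.18 = 95.69.

95.69 ≤ PT ≤ 246.05 mi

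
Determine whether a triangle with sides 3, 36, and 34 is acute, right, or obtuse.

Compare the square of the longest side to the sum of squares of the other two: 3² + 34² = 1165 < 1296 = 36².

obtuse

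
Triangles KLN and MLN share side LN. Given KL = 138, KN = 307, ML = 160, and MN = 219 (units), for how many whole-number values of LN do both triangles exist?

From triangle KLN: 169 < LN < 445.
From triangle MLN: 59 < LN < 379.
Intersection: 169 < LN < 379, so integers 170 through 378: 209 values.

209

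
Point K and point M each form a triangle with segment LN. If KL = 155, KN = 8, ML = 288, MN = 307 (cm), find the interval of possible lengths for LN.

147 < LN < 163

From triangle KLN: |155 − 8| < LN < 155 + 8, i.e. 147 < LN < 163.
From triangle MLN: 19 < LN < 595.
Both must hold, so LN lies in the intersection.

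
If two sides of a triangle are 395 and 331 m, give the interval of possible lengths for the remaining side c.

By the triangle inequality, c must be less than 395 + 331 = 726 and greater than |395 − 331| = 64.

64 < c < 726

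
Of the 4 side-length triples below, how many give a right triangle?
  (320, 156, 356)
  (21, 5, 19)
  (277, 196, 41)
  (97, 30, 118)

1

(320,156,356): 156²+320² = 126736 = 356² → right
(21,5,19): 5²+19² = 386 < 441 = 21² → obtuse
(277,196,41): 41+196 ≤ 277, not a triangle
(97,30,118): 30²+97² = 10309 < 13924 = 118² → obtuse
1 of the 4 is right.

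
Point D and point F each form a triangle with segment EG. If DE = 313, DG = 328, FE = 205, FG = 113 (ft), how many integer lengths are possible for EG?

225

From triangle DEG: 15 < EG < 641.
From triangle FEG: 92 < EG < 318.
Intersection: 92 < EG < 318, so integers 93 through 317: 225 values.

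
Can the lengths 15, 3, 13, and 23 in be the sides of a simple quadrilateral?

A quadrilateral exists iff every side is shorter than the sum of the others — equivalently, the longest side is less than the sum of the rest.
Longest side 23 < 31 (sum of the remaining 3), so yes.

Yes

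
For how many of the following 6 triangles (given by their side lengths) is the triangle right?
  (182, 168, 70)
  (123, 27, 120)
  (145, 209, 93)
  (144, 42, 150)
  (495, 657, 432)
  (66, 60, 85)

4

(182,168,70): 70²+168² = 33124 = 182² → right
(123,27,120): 27²+120² = 15129 = 123² → right
(145,209,93): 93²+145² = 29674 < 43681 = 209² → obtuse
(144,42,150): 42²+144² = 22500 = 150² → right
(495,657,432): 432²+495² = 431649 = 657² → right
(66,60,85): 60²+66² = 7956 > 7225 = 85² → acute
4 of the 6 are right.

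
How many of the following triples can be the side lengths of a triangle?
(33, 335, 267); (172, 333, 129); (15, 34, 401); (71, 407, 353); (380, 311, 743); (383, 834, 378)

(33,267,335): 33+267 ≤ 335 → not valid
(129,172,333): 129+172 ≤ 333 → not valid
(15,34,401): 15+34 ≤ 401 → not valid
(71,353,407): 71+353 > 407 → valid
(311,380,743): 311+380 ≤ 743 → not valid
(378,383,834): 378+383 ≤ 834 → not valid
1 of the 6 triples forms a triangle.

1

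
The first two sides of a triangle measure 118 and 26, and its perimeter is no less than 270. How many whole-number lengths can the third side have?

Triangle inequality: 92 < x < 144. Perimeter ≥ 270 gives x ≥ 270 − 118 − 26 = 126.
So 126 ≤ x < 144; integers 126 through 143: 18 values.

18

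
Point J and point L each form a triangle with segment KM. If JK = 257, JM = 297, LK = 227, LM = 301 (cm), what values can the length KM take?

From triangle JKM: |257 − 297| < KM < 257 + 297, i.e. 40 < KM < 554.
From triangle LKM: 74 < KM < 528.
Both must hold, so KM lies in the intersection.

74 < KM < 528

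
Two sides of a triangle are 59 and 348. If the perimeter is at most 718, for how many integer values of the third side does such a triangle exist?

Triangle inequality: 289 < x < 407. Perimeter ≤ 718 gives x ≤ 718 − 59 − 348 = 311.
So 289 < x ≤ 311; integers 290 through 311: 22 values.

22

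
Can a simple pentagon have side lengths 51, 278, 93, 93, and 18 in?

For a pentagon, each side must be shorter than the sum of the others.
Here the longest side is 278, but the remaining 4 sides sum to only 255.

No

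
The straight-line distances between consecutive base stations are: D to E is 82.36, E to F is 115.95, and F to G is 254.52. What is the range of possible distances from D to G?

The maximum is all hops collinear in one direction: 82.36 + 115.95 + 254.52 = 452.83.
The longest hop is 254.52; the others sum to 198.31. Folding the others back against it leaves at least 254.52 − 198.31 = 56.21.

56.21 ≤ DG ≤ 452.83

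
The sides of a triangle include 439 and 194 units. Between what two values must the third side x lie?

By the triangle inequality, x must be less than 439 + 194 = 633 and greater than |439 − 194| = 245.

245 < x < 633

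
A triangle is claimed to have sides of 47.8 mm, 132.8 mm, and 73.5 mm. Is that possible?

No

The longest side is 132.8, but the other two sum to only 121.3.
121.3 < 132.8, so the triangle inequality fails.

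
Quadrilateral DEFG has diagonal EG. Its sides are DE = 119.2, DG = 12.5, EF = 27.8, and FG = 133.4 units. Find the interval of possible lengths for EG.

106.7 < EG < 131.7

From triangle DEG: |119.2 − 12.5| < EG < 119.2 + 12.5, i.e. 106.7 < EG < 131.7.
From triangle FEG: 105.6 < EG < 161.2.
Both must hold, so EG lies in the intersection.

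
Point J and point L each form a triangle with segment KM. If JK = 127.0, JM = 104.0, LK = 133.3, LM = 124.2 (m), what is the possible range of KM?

23.0 < KM < 231.0

From triangle JKM: |127.0 − 104.0| < KM < 127.0 + 104.0, i.e. 23.0 < KM < 231.0.
From triangle LKM: 9.1 < KM < 257.5.
Both must hold, so KM lies in the intersection.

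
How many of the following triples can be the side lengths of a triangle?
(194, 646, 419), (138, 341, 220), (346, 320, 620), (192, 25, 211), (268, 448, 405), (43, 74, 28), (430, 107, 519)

5

(194,419,646): 194+419 ≤ 646 → not valid
(138,220,341): 138+220 > 341 → valid
(320,346,620): 320+346 > 620 → valid
(25,192,211): 25+192 > 211 → valid
(268,405,448): 268+405 > 448 → valid
(28,43,74): 28+43 ≤ 74 → not valid
(107,430,519): 107+430 > 519 → valid
5 of the 7 triples form a triangle.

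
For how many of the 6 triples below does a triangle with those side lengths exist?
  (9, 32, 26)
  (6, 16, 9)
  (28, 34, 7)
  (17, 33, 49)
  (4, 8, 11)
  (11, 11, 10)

(9,26,32): 9+26 > 32 → valid
(6,9,16): 6+9 ≤ 16 → not valid
(7,28,34): 7+28 > 34 → valid
(17,33,49): 17+33 > 49 → valid
(4,8,11): 4+8 > 11 → valid
(10,11,11): 10+11 > 11 → valid
5 of the 6 triples form a triangle.

5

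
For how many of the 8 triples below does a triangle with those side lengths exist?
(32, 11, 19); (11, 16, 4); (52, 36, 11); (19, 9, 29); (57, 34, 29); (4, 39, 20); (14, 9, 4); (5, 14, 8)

(11,19,32): 11+19 ≤ 32 → not valid
(4,11,16): 4+11 ≤ 16 → not valid
(11,36,52): 11+36 ≤ 52 → not valid
(9,19,29): 9+19 ≤ 29 → not valid
(29,34,57): 29+34 > 57 → valid
(4,20,39): 4+20 ≤ 39 → not valid
(4,9,14): 4+9 ≤ 14 → not valid
(5,8,14): 5+8 ≤ 14 → not valid
1 of the 8 triples forms a triangle.

1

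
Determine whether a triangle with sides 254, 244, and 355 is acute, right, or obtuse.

Compare the square of the longest side to the sum of squares of the other two: 244² + 254² = 124052 < 126025 = 355².

obtuse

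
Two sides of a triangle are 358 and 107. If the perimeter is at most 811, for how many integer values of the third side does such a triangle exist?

Triangle inequality: 251 < x < 465. Perimeter ≤ 811 gives x ≤ 811 − 358 − 107 = 346.
So 251 < x ≤ 346; integers 252 through 346: 95 values.

95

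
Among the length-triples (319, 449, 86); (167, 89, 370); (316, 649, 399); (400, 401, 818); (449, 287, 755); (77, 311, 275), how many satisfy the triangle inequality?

2

(86,319,449): 86+319 ≤ 449 → not valid
(89,167,370): 89+167 ≤ 370 → not valid
(316,399,649): 316+399 > 649 → valid
(400,401,818): 400+401 ≤ 818 → not valid
(287,449,755): 287+449 ≤ 755 → not valid
(77,275,311): 77+275 > 311 → valid
2 of the 6 triples form a triangle.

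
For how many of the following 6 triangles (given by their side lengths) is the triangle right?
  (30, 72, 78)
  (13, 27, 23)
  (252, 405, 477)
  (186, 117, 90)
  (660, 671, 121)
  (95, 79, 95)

3

(30,72,78): 30²+72² = 6084 = 78² → right
(13,27,23): 13²+23² = 698 < 729 = 27² → obtuse
(252,405,477): 252²+405² = 227529 = 477² → right
(186,117,90): 90²+117² = 21789 < 34596 = 186² → obtuse
(660,671,121): 121²+660² = 450241 = 671² → right
(95,79,95): 79²+95² = 15266 > 9025 = 95² → acute
3 of the 6 are right.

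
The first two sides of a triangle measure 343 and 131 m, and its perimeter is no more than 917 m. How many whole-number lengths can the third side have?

231

Triangle inequality: 212 < x < 474. Perimeter ≤ 917 gives x ≤ 917 − 343 − 131 = 443.
So 212 < x ≤ 443; integers 213 through 443: 231 values.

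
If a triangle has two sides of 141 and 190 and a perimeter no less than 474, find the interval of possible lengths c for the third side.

143 ≤ c < 331

Triangle inequality alone gives 49 < c < 331.
The perimeter condition gives c ≥ 474 − 141 − 190 = 143.
Intersecting the two: 143 ≤ c < 331.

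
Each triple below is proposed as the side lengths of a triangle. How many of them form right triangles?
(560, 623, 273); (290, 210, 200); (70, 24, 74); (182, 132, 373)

(560,623,273): 273²+560² = 388129 = 623² → right
(290,210,200): 200²+210² = 84100 = 290² → right
(70,24,74): 24²+70² = 5476 = 74² → right
(182,132,373): 132+182 ≤ 373, not a triangle
3 of the 4 are right.

3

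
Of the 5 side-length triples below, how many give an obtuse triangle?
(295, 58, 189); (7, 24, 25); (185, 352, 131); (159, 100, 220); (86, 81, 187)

(295,58,189): 58+189 ≤ 295, not a triangle
(7,24,25): 7²+24² = 625 = 25² → right
(185,352,131): 131+185 ≤ 352, not a triangle
(159,100,220): 100²+159² = 35281 < 48400 = 220² → obtuse
(86,81,187): 81+86 ≤ 187, not a triangle
1 of the 5 is obtuse.

1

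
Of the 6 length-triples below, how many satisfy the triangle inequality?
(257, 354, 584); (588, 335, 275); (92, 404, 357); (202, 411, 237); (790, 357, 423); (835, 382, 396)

(257,354,584): 257+354 > 584 → valid
(275,335,588): 275+335 > 588 → valid
(92,357,404): 92+357 > 404 → valid
(202,237,411): 202+237 > 411 → valid
(357,423,790): 357+423 ≤ 790 → not valid
(382,396,835): 382+396 ≤ 835 → not valid
4 of the 6 triples form a triangle.

4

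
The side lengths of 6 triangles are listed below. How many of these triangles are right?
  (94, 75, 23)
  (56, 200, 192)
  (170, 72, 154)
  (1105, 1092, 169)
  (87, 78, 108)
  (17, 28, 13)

3

(94,75,23): 23²+75² = 6154 < 8836 = 94² → obtuse
(56,200,192): 56²+192² = 40000 = 200² → right
(170,72,154): 72²+154² = 28900 = 170² → right
(1105,1092,169): 169²+1092² = 1221025 = 1105² → right
(87,78,108): 78²+87² = 13653 > 11664 = 108² → acute
(17,28,13): 13²+17² = 458 < 784 = 28² → obtuse
3 of the 6 are right.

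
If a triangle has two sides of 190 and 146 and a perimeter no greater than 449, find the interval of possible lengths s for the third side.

44 < s ≤ 113

Triangle inequality alone gives 44 < s < 336.
The perimeter condition gives s ≤ 449 − 190 − 146 = 113.
Intersecting the two: 44 < s ≤ 113.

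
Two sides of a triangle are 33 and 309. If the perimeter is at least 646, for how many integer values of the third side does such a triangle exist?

38

Triangle inequality: 276 < x < 342. Perimeter ≥ 646 gives x ≥ 646 − 33 − 309 = 304.
So 304 ≤ x < 342; integers 304 through 341: 38 values.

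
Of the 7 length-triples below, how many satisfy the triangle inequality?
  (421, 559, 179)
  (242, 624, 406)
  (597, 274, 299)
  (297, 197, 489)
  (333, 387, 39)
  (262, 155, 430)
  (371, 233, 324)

(179,421,559): 179+421 > 559 → valid
(242,406,624): 242+406 > 624 → valid
(274,299,597): 274+299 ≤ 597 → not valid
(197,297,489): 197+297 > 489 → valid
(39,333,387): 39+333 ≤ 387 → not valid
(155,262,430): 155+262 ≤ 430 → not valid
(233,324,371): 233+324 > 371 → valid
4 of the 7 triples form a triangle.

4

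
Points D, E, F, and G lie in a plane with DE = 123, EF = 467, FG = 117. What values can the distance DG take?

227 ≤ DG ≤ 707

The maximum is all hops collinear in one direction: 123 + 467 + 117 = 707.
The longest hop is 467; the others sum to 240. Folding the others back against it leaves at least 467 − 240 = 227.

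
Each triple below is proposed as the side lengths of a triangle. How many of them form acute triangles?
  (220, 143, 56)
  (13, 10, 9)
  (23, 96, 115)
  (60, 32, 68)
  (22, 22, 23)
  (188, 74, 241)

2

(220,143,56): 56+143 ≤ 220, not a triangle
(13,10,9): 9²+10² = 181 > 169 = 13² → acute
(23,96,115): 23²+96² = 9745 < 13225 = 115² → obtuse
(60,32,68): 32²+60² = 4624 = 68² → right
(22,22,23): 22²+22² = 968 > 529 = 23² → acute
(188,74,241): 74²+188² = 40820 < 58081 = 241² → obtuse
2 of the 6 are acute.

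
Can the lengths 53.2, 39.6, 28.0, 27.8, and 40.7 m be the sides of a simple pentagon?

Yes

A pentagon exists iff every side is shorter than the sum of the others — equivalently, the longest side is less than the sum of the rest.
Longest side 53.2 < 136.1 (sum of the remaining 4), so yes.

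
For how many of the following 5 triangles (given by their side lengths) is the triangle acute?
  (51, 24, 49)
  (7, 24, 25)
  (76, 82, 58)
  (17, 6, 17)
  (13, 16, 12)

4

(51,24,49): 24²+49² = 2977 > 2601 = 51² → acute
(7,24,25): 7²+24² = 625 = 25² → right
(76,82,58): 58²+76² = 9140 > 6724 = 82² → acute
(17,6,17): 6²+17² = 325 > 289 = 17² → acute
(13,16,12): 12²+13² = 313 > 256 = 16² → acute
4 of the 5 are acute.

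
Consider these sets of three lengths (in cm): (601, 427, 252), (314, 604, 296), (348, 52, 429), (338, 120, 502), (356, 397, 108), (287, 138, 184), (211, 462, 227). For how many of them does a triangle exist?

(252,427,601): 252+427 > 601 → valid
(296,314,604): 296+314 > 604 → valid
(52,348,429): 52+348 ≤ 429 → not valid
(120,338,502): 120+338 ≤ 502 → not valid
(108,356,397): 108+356 > 397 → valid
(138,184,287): 138+184 > 287 → valid
(211,227,462): 211+227 ≤ 462 → not valid
4 of the 7 triples form a triangle.

4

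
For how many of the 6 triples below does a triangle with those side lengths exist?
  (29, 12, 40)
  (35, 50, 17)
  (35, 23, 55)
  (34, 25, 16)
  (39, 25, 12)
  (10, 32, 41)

(12,29,40): 12+29 > 40 → valid
(17,35,50): 17+35 > 50 → valid
(23,35,55): 23+35 > 55 → valid
(16,25,34): 16+25 > 34 → valid
(12,25,39): 12+25 ≤ 39 → not valid
(10,32,41): 10+32 > 41 → valid
5 of the 6 triples form a triangle.

5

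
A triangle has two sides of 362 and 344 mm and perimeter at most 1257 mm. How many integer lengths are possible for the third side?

Triangle inequality: 18 < x < 706. Perimeter ≤ 1257 gives x ≤ 1257 − 362 − 344 = 551.
So 18 < x ≤ 551; integers 19 through 551: 533 values.

533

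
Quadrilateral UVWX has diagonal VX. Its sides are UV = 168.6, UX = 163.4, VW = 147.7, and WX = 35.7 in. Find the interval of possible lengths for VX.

112.0 < VX < 183.4

From triangle UVX: |168.6 − 163.4| < VX < 168.6 + 163.4, i.e. 5.2 < VX < 332.0.
From triangle WVX: 112.0 < VX < 183.4.
Both must hold, so VX lies in the intersection.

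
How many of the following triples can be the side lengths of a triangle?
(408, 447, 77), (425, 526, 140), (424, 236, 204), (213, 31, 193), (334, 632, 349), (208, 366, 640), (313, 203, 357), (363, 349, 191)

(77,408,447): 77+408 > 447 → valid
(140,425,526): 140+425 > 526 → valid
(204,236,424): 204+236 > 424 → valid
(31,193,213): 31+193 > 213 → valid
(334,349,632): 334+349 > 632 → valid
(208,366,640): 208+366 ≤ 640 → not valid
(203,313,357): 203+313 > 357 → valid
(191,349,363): 191+349 > 363 → valid
7 of the 8 triples form a triangle.

7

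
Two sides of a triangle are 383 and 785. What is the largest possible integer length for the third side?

The third side must be strictly less than 383 + 785 = 1168.
The largest integer below 1168 is 1167.

1167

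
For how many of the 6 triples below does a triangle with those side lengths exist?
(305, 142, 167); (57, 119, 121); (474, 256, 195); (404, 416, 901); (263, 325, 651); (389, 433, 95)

3

(142,167,305): 142+167 > 305 → valid
(57,119,121): 57+119 > 121 → valid
(195,256,474): 195+256 ≤ 474 → not valid
(404,416,901): 404+416 ≤ 901 → not valid
(263,325,651): 263+325 ≤ 651 → not valid
(95,389,433): 95+389 > 433 → valid
3 of the 6 triples form a triangle.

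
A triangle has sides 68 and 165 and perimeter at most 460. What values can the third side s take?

Triangle inequality alone gives 97 < s < 233.
The perimeter condition gives s ≤ 460 − 68 − 165 = 227.
Intersecting the two: 97 < s ≤ 227.

97 < s ≤ 227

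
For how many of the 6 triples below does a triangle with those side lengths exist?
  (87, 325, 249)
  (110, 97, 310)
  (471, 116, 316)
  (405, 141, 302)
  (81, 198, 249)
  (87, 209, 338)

3

(87,249,325): 87+249 > 325 → valid
(97,110,310): 97+110 ≤ 310 → not valid
(116,316,471): 116+316 ≤ 471 → not valid
(141,302,405): 141+302 > 405 → valid
(81,198,249): 81+198 > 249 → valid
(87,209,338): 87+209 ≤ 338 → not valid
3 of the 6 triples form a triangle.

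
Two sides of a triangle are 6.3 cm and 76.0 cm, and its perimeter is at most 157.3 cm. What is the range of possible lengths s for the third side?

Triangle inequality alone gives 69.7 < s < 82.3.
The perimeter condition gives s ≤ 157.3 − 6.3 − 76.0 = 75.0.
Intersecting the two: 69.7 < s ≤ 75.0.

69.7 < s ≤ 75.0 cm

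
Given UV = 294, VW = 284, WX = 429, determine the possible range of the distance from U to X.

The maximum is all hops collinear in one direction: 294 + 284 + 429 = 1007.
The longest hop is 429; the others sum to 578. Since 429 ≤ 578, the path can fold back on itself completely, so the minimum distance is 0.

0 ≤ UX ≤ 1007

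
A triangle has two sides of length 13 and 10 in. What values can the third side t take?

3 < t < 23 (in)

By the triangle inequality, t must be less than 13 + 10 = 23 and greater than |13 − 10| = 3.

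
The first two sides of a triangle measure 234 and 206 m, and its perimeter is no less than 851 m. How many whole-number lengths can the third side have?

Triangle inequality: 28 < x < 440. Perimeter ≥ 851 gives x ≥ 851 − 234 − 206 = 411.
So 411 ≤ x < 440; integers 411 through 439: 29 values.

29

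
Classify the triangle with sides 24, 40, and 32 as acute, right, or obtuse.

Compare the square of the longest side to the sum of squares of the other two: 24² + 32² = 1600 = 40².

right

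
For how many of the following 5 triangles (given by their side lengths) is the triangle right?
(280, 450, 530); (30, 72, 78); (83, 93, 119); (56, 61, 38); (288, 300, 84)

3

(280,450,530): 280²+450² = 280900 = 530² → right
(30,72,78): 30²+72² = 6084 = 78² → right
(83,93,119): 83²+93² = 15538 > 14161 = 119² → acute
(56,61,38): 38²+56² = 4580 > 3721 = 61² → acute
(288,300,84): 84²+288² = 90000 = 300² → right
3 of the 5 are right.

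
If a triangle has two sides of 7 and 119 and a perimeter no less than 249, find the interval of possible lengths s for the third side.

Triangle inequality alone gives 112 < s < 126.
The perimeter condition gives s ≥ 249 − 7 − 119 = 123.
Intersecting the two: 123 ≤ s < 126.

123 ≤ s < 126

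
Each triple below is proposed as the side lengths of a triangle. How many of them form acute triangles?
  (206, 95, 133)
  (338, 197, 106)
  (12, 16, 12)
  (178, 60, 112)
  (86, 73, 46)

2

(206,95,133): 95²+133² = 26714 < 42436 = 206² → obtuse
(338,197,106): 106+197 ≤ 338, not a triangle
(12,16,12): 12²+12² = 288 > 256 = 16² → acute
(178,60,112): 60+112 ≤ 178, not a triangle
(86,73,46): 46²+73² = 7445 > 7396 = 86² → acute
2 of the 5 are acute.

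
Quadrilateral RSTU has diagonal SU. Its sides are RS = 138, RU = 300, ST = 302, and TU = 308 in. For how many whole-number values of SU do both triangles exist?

From triangle RSU: 162 < SU < 438.
From triangle TSU: 6 < SU < 610.
Intersection: 162 < SU < 438, so integers 163 through 437: 275 values.

275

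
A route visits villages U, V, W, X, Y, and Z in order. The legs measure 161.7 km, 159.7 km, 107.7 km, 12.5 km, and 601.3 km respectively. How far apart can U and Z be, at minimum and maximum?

The maximum is all hops collinear in one direction: 161.7 + 159.7 + 107.7 + 12.5 + 601.3 = 1042.9.
The longest hop is 601.3; the others sum to 441.6. Folding the others back against it leaves at least 601.3 − 441.6 = 159.7.

159.7 ≤ UZ ≤ 1042.9 km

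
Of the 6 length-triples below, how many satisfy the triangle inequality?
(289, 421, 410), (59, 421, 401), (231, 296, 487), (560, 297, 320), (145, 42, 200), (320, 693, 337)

(289,410,421): 289+410 > 421 → valid
(59,401,421): 59+401 > 421 → valid
(231,296,487): 231+296 > 487 → valid
(297,320,560): 297+320 > 560 → valid
(42,145,200): 42+145 ≤ 200 → not valid
(320,337,693): 320+337 ≤ 693 → not valid
4 of the 6 triples form a triangle.

4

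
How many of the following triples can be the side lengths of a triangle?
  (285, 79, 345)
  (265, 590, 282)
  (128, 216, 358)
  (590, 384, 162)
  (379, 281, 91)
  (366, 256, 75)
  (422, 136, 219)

1

(79,285,345): 79+285 > 345 → valid
(265,282,590): 265+282 ≤ 590 → not valid
(128,216,358): 128+216 ≤ 358 → not valid
(162,384,590): 162+384 ≤ 590 → not valid
(91,281,379): 91+281 ≤ 379 → not valid
(75,256,366): 75+256 ≤ 366 → not valid
(136,219,422): 136+219 ≤ 422 → not valid
1 of the 7 triples forms a triangle.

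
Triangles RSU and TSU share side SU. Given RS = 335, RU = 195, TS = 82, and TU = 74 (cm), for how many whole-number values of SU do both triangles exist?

From triangle RSU: 140 < SU < 530.
From triangle TSU: 8 < SU < 156.
Intersection: 140 < SU < 156, so integers 141 through 155: 15 values.

15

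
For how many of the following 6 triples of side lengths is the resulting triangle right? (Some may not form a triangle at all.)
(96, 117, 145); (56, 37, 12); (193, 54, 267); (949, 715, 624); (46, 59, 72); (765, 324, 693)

(96,117,145): 96²+117² = 22905 > 21025 = 145² → acute
(56,37,12): 12+37 ≤ 56, not a triangle
(193,54,267): 54+193 ≤ 267, not a triangle
(949,715,624): 624²+715² = 900601 = 949² → right
(46,59,72): 46²+59² = 5597 > 5184 = 72² → acute
(765,324,693): 324²+693² = 585225 = 765² → right
2 of the 6 are right.

2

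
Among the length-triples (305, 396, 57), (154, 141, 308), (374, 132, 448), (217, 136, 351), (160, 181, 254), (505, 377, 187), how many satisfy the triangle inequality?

(57,305,396): 57+305 ≤ 396 → not valid
(141,154,308): 141+154 ≤ 308 → not valid
(132,374,448): 132+374 > 448 → valid
(136,217,351): 136+217 > 351 → valid
(160,181,254): 160+181 > 254 → valid
(187,377,505): 187+377 > 505 → valid
4 of the 6 triples form a triangle.

4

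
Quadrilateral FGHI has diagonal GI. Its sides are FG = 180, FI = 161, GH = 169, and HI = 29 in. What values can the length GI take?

140 < GI < 198

From triangle FGI: |180 − 161| < GI < 180 + 161, i.e. 19 < GI < 341.
From triangle HGI: 140 < GI < 198.
Both must hold, so GI lies in the intersection.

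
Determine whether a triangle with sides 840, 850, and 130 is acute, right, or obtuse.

right

Compare the square of the longest side to the sum of squares of the other two: 130² + 840² = 722500 = 850².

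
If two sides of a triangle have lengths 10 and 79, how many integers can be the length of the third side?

The third side lies in the open interval (69, 89).
Integers from 70 to 88 inclusive: 88 − 70 + 1 = 19.

19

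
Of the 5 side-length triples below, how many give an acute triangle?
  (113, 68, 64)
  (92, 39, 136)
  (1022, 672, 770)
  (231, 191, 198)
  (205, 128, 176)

(113,68,64): 64²+68² = 8720 < 12769 = 113² → obtuse
(92,39,136): 39+92 ≤ 136, not a triangle
(1022,672,770): 672²+770² = 1044484 = 1022² → right
(231,191,198): 191²+198² = 75685 > 53361 = 231² → acute
(205,128,176): 128²+176² = 47360 > 42025 = 205² → acute
2 of the 5 are acute.

2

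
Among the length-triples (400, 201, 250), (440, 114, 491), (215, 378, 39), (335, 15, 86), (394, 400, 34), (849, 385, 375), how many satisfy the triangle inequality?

3

(201,250,400): 201+250 > 400 → valid
(114,440,491): 114+440 > 491 → valid
(39,215,378): 39+215 ≤ 378 → not valid
(15,86,335): 15+86 ≤ 335 → not valid
(34,394,400): 34+394 > 400 → valid
(375,385,849): 375+385 ≤ 849 → not valid
3 of the 6 triples form a triangle.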